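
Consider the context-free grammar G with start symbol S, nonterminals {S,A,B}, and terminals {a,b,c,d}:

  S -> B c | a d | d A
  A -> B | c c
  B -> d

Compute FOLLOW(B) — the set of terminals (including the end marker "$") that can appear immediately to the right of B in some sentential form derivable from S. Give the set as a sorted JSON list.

FIRST sets, iterate to fixpoint:
round 1:
  A via A→c c: +{c}
  B via B→d: +{d}
  S via S→B c: +{d}
  S via S→a d: +{a}
  FIRST[S]={a,d}  FIRST[A]={c}  FIRST[B]={d}
round 2:
  A via A→B: +{d}
  FIRST[S]={a,d}  FIRST[A]={c,d}  FIRST[B]={d}
round 3: — fixpoint
  FIRST[S]={a,d}  FIRST[A]={c,d}  FIRST[B]={d}

FOLLOW iteration:
FOLLOW(S) := {$}
[1]
  S→B c: FOLLOW(B) ⊇ FIRST(c) = {c}; new: +{c}
  S→d A: FOLLOW(A) ⊇ FOLLOW(S) ⊇ {$}; new: +{$}
  S: {$}  A: {$}  B: {c}
[2]
  A→B: FOLLOW(B) ⊇ FOLLOW(A) ⊇ {$}; new: +{$}
  S: {$}  A: {$}  B: {$,c}
[3] (no change)
  S: {$}  A: {$}  B: {$,c}

FOLLOW(B) = ["$", "c"]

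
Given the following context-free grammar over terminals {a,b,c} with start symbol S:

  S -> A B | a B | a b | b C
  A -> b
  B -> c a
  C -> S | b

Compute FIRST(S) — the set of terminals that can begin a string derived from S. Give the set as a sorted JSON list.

FIRST sets, iterate to fixpoint:
iter 1:
  A via A→b: +{b}
  B via B→c a: +{c}
  C via C→b: +{b}
  S via S→A B: +{b}
  S via S→a B: +{a}
  FIRST[S]={a,b}  FIRST[A]={b}  FIRST[B]={c}  FIRST[C]={b}
iter 2:
  C via C→S: +{a}
  FIRST[S]={a,b}  FIRST[A]={b}  FIRST[B]={c}  FIRST[C]={a,b}
iter 3: done
  FIRST[S]={a,b}  FIRST[A]={b}  FIRST[B]={c}  FIRST[C]={a,b}

FIRST(S) = ["a", "b"]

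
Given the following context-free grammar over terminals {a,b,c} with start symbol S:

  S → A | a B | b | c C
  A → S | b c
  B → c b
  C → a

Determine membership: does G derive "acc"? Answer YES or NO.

Convert to CNF:
  S -> T0 B | T1 T2 | T2 C | b
  A -> T0 B | T1 T2 | T2 C | b
  B -> T2 T1
  C -> a
  T0 -> a
  T1 -> b
  T2 -> c

CYK fill:
  [0..0]={C,T0}  "a"  orig:{C}
  [1..1]={T2}  "c"  orig:{}
  [2..2]={T2}  "c"  orig:{}
  [0..1]=∅  "ac"
  [1..2]=∅  "cc"
  [0..2]=∅  "acc"

S ∉ T[0,2] ⇒ NO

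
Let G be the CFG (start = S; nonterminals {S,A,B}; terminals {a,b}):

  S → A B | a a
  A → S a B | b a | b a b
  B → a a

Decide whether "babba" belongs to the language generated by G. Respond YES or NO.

Convert to CNF:
  S -> A B | T0 T0
  A -> S X2 | T1 T0 | T1 X3
  B -> T0 T0
  T0 -> a
  T1 -> b
  X2 -> T0 B
  X3 -> T0 T1

Fill CYK table bottom-up:
  [0..0]={T1}  "b"  orig:{}
  [1..1]={T0}  "a"  orig:{}
  [2..2]={T1}  "b"  orig:{}
  [3..3]={T1}  "b"  orig:{}
  [4..4]={T0}  "a"  orig:{}
  [0..1]={A}  "ba"
  [1..2]={X3}  "ab"  orig:{}
  [2..3]=∅  "bb"
  [3..4]={A}  "ba"
  [0..2]={A}  "bab"
  [1..3]=∅  "abb"
  [2..4]=∅  "bba"
  [0..3]=∅  "babb"
  [1..4]=∅  "abba"
  [0..4]=∅  "babba"

S ∉ T[0,4] ⇒ NO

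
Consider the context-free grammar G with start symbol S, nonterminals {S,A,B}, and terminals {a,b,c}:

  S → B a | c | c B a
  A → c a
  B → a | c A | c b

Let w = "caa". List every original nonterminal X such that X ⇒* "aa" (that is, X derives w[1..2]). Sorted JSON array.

Convert to CNF:
  S -> B T1 | T0 X3 | c
  A -> T0 T1
  B -> T0 A | T0 T2 | a
  T0 -> c
  T1 -> a
  T2 -> b
  X3 -> B T1

CYK fill — only the sub-triangle for w[1..2]:
  [1..1]={B,T1}  "a"  orig:{B}
  [2..2]={B,T1}  "a"  orig:{B}
  [1..2]={S,X3}  "aa"  orig:{S}

Original NTs in T[1,2] deriving "aa": ["S"]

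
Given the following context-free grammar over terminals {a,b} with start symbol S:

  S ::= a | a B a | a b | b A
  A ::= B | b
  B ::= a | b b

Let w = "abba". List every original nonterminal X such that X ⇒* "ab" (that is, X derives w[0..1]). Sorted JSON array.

Convert to CNF:
  S -> T0 A | T1 T0 | T1 X2 | a
  A -> T0 T0 | a | b
  B -> T0 T0 | a
  T0 -> b
  T1 -> a
  X2 -> B T1

CYK fill, restricted to cells inside w[0..1]:
  [0..0]={A,B,S,T1}  "a"  orig:{A,B,S}
  [1..1]={A,T0}  "b"  orig:{A}
  [0..1]={S}  "ab"

Original NTs in T[0,1] deriving "ab": ["S"]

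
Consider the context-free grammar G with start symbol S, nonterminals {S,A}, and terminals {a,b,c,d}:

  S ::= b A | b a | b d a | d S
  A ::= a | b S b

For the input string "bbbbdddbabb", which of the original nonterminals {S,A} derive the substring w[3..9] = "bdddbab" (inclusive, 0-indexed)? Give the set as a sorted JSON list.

CNF form of G:
  S -> T0 A | T0 T1 | T0 X4 | T2 S
  A -> T0 X3 | a
  T0 -> b
  T1 -> a
  T2 -> d
  X3 -> S T0
  X4 -> T2 T1

CYK table (by increasing span), restricted to cells inside w[3..9]:
  [3..3]={T0}  "b"  orig:{}
  [4..4]={T2}  "d"  orig:{}
  [5..5]={T2}  "d"  orig:{}
  [6..6]={T2}  "d"  orig:{}
  [7..7]={T0}  "b"  orig:{}
  [8..8]={A,T1}  "a"  orig:{A}
  [9..9]={T0}  "b"  orig:{}
  [3..4]=∅  "bd"
  [4..5]=∅  "dd"
  [5..6]=∅  "dd"
  [6..7]=∅  "db"
  [7..8]={S}  "ba"
  [8..9]=∅  "ab"
  [3..5]=∅  "bdd"
  [4..6]=∅  "ddd"
  [5..7]=∅  "ddb"
  [6..8]={S}  "dba"
  [7..9]={X3}  "bab"  orig:{}
  [3..6]=∅  "bddd"
  [4..7]=∅  "dddb"
  [5..8]={S}  "ddba"
  [6..9]={X3}  "dbab"  orig:{}
  [3..7]=∅  "bdddb"
  [4..8]={S}  "dddba"
  [5..9]={X3}  "ddbab"  orig:{}
  [3..8]=∅  "bdddba"
  [4..9]={X3}  "dddbab"  orig:{}
  [3..9]={A}  "bdddbab"

Original NTs in T[3,9] deriving "bdddbab": ["A"]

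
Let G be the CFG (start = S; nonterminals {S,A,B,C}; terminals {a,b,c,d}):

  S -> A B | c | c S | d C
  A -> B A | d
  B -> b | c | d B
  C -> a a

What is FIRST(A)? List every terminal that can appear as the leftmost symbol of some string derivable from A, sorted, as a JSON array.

FIRST sets, iterate to fixpoint:
[1]
  A via A→d: +{d}
  B via B→b: +{b}
  B via B→c: +{c}
  B via B→d B: +{d}
  C via C→a a: +{a}
  S via S→A B: +{d}
  S via S→c: +{c}
  FIRST[S]={c,d}  FIRST[A]={d}  FIRST[B]={b,c,d}  FIRST[C]={a}
[2]
  A via A→B A: +{b,c}
  S via S→A B: +{b}
  FIRST[S]={b,c,d}  FIRST[A]={b,c,d}  FIRST[B]={b,c,d}  FIRST[C]={a}
[3] (stable)
  FIRST[S]={b,c,d}  FIRST[A]={b,c,d}  FIRST[B]={b,c,d}  FIRST[C]={a}

FIRST(A) = ["b", "c", "d"]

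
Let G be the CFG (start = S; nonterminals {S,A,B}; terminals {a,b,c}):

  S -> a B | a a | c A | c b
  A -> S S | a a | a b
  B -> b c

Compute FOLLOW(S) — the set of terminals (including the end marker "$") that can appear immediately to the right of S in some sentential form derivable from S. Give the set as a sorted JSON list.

FIRST iteration:
round 1:
  A via A→a a: +{a}
  B via B→b c: +{b}
  S via S→a B: +{a}
  S via S→c A: +{c}
  S: {a,c}  A: {a}  B: {b}
round 2:
  A via A→S S: +{c}
  S: {a,c}  A: {a,c}  B: {b}
round 3: (stable)
  S: {a,c}  A: {a,c}  B: {b}

FOLLOW iteration:
FOLLOW(S) := {$}
round 1:
  A→S S: FOLLOW(S) ⊇ FIRST(S) = {a,c}; new: +{a,c}
  S→a B: FOLLOW(B) ⊇ FOLLOW(S) ⊇ {$,a,c}; new: +{$,a,c}
  S→c A: FOLLOW(A) ⊇ FOLLOW(S) ⊇ {$,a,c}; new: +{$,a,c}
  FOLLOW[S]={$,a,c}  FOLLOW[A]={$,a,c}  FOLLOW[B]={$,a,c}
round 2: — fixpoint
  FOLLOW[S]={$,a,c}  FOLLOW[A]={$,a,c}  FOLLOW[B]={$,a,c}

FOLLOW(S) = ["$", "a", "c"]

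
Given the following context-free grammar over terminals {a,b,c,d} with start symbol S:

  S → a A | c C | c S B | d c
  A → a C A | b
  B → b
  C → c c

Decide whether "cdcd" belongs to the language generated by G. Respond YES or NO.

CNF form of G:
  S -> T0 A | T1 C | T1 X4 | T2 T1
  A -> T0 X3 | b
  B -> b
  C -> T1 T1
  T0 -> a
  T1 -> c
  T2 -> d
  X3 -> C A
  X4 -> S B

CYK table (by increasing span):
  [0..0]={T1}  "c"  orig:{}
  [1..1]={T2}  "d"  orig:{}
  [2..2]={T1}  "c"  orig:{}
  [3..3]={T2}  "d"  orig:{}
  [0..1]=∅  "cd"
  [1..2]={S}  "dc"
  [2..3]=∅  "cd"
  [0..2]=∅  "cdc"
  [1..3]=∅  "dcd"
  [0..3]=∅  "cdcd"

S ∉ T[0,3] ⇒ NO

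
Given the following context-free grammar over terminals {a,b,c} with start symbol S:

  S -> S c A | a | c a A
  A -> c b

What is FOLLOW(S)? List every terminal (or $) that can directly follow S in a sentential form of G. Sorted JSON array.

FIRST iteration:
round 1:
  A via A→c b: +{c}
  S via S→a: +{a}
  S via S→c a A: +{c}
  FIRST[S]={a,c}  FIRST[A]={c}
round 2: — fixpoint
  FIRST[S]={a,c}  FIRST[A]={c}

FOLLOW iteration:
seed FOLLOW(S) with $
pass 1:
  S→S c A: FOLLOW(S) ⊇ FIRST(c) = {c}; new: +{c}
  S→S c A: FOLLOW(A) ⊇ FOLLOW(S) ⊇ {$,c}; new: +{$,c}
  S: {$,c}  A: {$,c}
pass 2: (stable)
  S: {$,c}  A: {$,c}

FOLLOW(S) = ["$", "c"]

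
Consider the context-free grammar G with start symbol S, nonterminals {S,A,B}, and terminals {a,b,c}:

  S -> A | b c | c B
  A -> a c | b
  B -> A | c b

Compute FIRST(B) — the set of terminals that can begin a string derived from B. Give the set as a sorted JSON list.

FIRST sets, iterate to fixpoint:
[1]
  A via A→a c: +{a}
  A via A→b: +{b}
  B via B→A: +{a,b}
  B via B→c b: +{c}
  S via S→A: +{a,b}
  S via S→c B: +{c}
  FIRST(S)={a,b,c}  FIRST(A)={a,b}  FIRST(B)={a,b,c}
[2] (no change)
  FIRST(S)={a,b,c}  FIRST(A)={a,b}  FIRST(B)={a,b,c}

FIRST(B) = ["a", "b", "c"]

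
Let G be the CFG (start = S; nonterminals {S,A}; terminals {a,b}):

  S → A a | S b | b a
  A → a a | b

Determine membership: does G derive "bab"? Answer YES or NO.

CNF form of G:
  S -> A T0 | S T1 | T1 T0
  A -> T0 T0 | b
  T0 -> a
  T1 -> b

Fill CYK table bottom-up:
  T[0,0] 'b' = {A,T1}  orig:{A}
  T[1,1] 'a' = {T0}  orig:{}
  T[2,2] 'b' = {A,T1}  orig:{A}
  T[0,1] 'ba' = {S}
  T[1,2] 'ab' = ∅
  T[0,2] 'bab' = {S}

S ∈ T[0,2] ⇒ YES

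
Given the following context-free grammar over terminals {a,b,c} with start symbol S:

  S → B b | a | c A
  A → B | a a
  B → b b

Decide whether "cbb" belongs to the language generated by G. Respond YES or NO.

CNF form of G:
  S -> B T1 | T2 A | a
  A -> T0 T0 | T1 T1
  B -> T1 T1
  T0 -> a
  T1 -> b
  T2 -> c

CYK table (by increasing span):
  T[0,0] 'c' = {T2}  orig:{}
  T[1,1] 'b' = {T1}  orig:{}
  T[2,2] 'b' = {T1}  orig:{}
  T[0,1] 'cb' = ∅
  T[1,2] 'bb' = {A,B}
  T[0,2] 'cbb' = {S}

S ∈ T[0,2] ⇒ YES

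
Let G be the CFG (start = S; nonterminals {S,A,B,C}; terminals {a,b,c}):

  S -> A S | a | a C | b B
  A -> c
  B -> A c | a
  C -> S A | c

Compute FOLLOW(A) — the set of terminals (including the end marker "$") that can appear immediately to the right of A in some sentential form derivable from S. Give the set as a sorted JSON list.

Compute FIRST by fixpoint:
iter 1:
  A via A→c: +{c}
  B via B→A c: +{c}
  B via B→a: +{a}
  C via C→c: +{c}
  S via S→A S: +{c}
  S via S→a: +{a}
  S via S→b B: +{b}
  FIRST(S)={a,b,c}  FIRST(A)={c}  FIRST(B)={a,c}  FIRST(C)={c}
iter 2:
  C via C→S A: +{a,b}
  FIRST(S)={a,b,c}  FIRST(A)={c}  FIRST(B)={a,c}  FIRST(C)={a,b,c}
iter 3: — fixpoint
  FIRST(S)={a,b,c}  FIRST(A)={c}  FIRST(B)={a,c}  FIRST(C)={a,b,c}

Compute FOLLOW by fixpoint:
seed FOLLOW(S) with $
[1]
  B→A c: FOLLOW(A) ⊇ FIRST(c) = {c}; new: +{c}
  C→S A: FOLLOW(S) ⊇ FIRST(A) = {c}; new: +{c}
  S→A S: FOLLOW(A) ⊇ FIRST(S) = {a,b,c}; new: +{a,b}
  S→a C: FOLLOW(C) ⊇ FOLLOW(S) ⊇ {$,c}; new: +{$,c}
  S→b B: FOLLOW(B) ⊇ FOLLOW(S) ⊇ {$,c}; new: +{$,c}
  FOLLOW[S]={$,c}  FOLLOW[A]={a,b,c}  FOLLOW[B]={$,c}  FOLLOW[C]={$,c}
[2]
  C→S A: FOLLOW(A) ⊇ FOLLOW(C) ⊇ {$,c}; new: +{$}
  FOLLOW[S]={$,c}  FOLLOW[A]={$,a,b,c}  FOLLOW[B]={$,c}  FOLLOW[C]={$,c}
[3] (no change)
  FOLLOW[S]={$,c}  FOLLOW[A]={$,a,b,c}  FOLLOW[B]={$,c}  FOLLOW[C]={$,c}

FOLLOW(A) = ["$", "a", "b", "c"]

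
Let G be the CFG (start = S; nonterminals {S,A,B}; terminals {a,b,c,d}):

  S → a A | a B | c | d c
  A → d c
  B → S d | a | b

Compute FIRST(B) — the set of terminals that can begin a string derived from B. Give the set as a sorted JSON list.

FIRST sets, iterate to fixpoint:
pass 1:
  A via A→d c: +{d}
  B via B→a: +{a}
  B via B→b: +{b}
  S via S→a A: +{a}
  S via S→c: +{c}
  S via S→d c: +{d}
  FIRST(S)={a,c,d}  FIRST(A)={d}  FIRST(B)={a,b}
pass 2:
  B via B→S d: +{c,d}
  FIRST(S)={a,c,d}  FIRST(A)={d}  FIRST(B)={a,b,c,d}
pass 3: — fixpoint
  FIRST(S)={a,c,d}  FIRST(A)={d}  FIRST(B)={a,b,c,d}

FIRST(B) = ["a", "b", "c", "d"]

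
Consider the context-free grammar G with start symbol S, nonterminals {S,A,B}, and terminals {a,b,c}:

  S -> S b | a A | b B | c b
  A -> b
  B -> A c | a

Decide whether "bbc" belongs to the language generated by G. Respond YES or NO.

Convert to CNF:
  S -> S T1 | T0 T1 | T1 B | T2 A
  A -> b
  B -> A T0 | a
  T0 -> c
  T1 -> b
  T2 -> a

CYK fill:
  [0..0]={A,T1}  "b"  orig:{A}
  [1..1]={A,T1}  "b"  orig:{A}
  [2..2]={T0}  "c"  orig:{}
  [0..1]=∅  "bb"
  [1..2]={B}  "bc"
  [0..2]={S}  "bbc"

S ∈ T[0,2] ⇒ YES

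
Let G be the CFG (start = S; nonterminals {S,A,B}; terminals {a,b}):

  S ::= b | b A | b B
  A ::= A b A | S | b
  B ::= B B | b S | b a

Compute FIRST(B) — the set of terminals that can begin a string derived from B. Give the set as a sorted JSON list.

FIRST sets, iterate to fixpoint:
[1]
  A via A→b: +{b}
  B via B→b S: +{b}
  S via S→b: +{b}
  FIRST[S]={b}  FIRST[A]={b}  FIRST[B]={b}
[2] — fixpoint
  FIRST[S]={b}  FIRST[A]={b}  FIRST[B]={b}

FIRST(B) = ["b"]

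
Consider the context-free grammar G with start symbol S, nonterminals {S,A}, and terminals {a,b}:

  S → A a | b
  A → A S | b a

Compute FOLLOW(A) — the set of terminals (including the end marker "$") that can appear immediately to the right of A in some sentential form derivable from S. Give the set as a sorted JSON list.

FIRST sets, iterate to fixpoint:
round 1:
  A via A→b a: +{b}
  S via S→A a: +{b}
  FIRST[S]={b}  FIRST[A]={b}
round 2: done
  FIRST[S]={b}  FIRST[A]={b}

FOLLOW iteration:
FOLLOW(S) := {$}
iter 1:
  A→A S: FOLLOW(A) ⊇ FIRST(S) = {b}; new: +{b}
  A→A S: FOLLOW(S) ⊇ FOLLOW(A) ⊇ {b}; new: +{b}
  S→A a: FOLLOW(A) ⊇ FIRST(a) = {a}; new: +{a}
  FOLLOW[S]={$,b}  FOLLOW[A]={a,b}
iter 2:
  A→A S: FOLLOW(S) ⊇ FOLLOW(A) ⊇ {a,b}; new: +{a}
  FOLLOW[S]={$,a,b}  FOLLOW[A]={a,b}
iter 3: — fixpoint
  FOLLOW[S]={$,a,b}  FOLLOW[A]={a,b}

FOLLOW(A) = ["a", "b"]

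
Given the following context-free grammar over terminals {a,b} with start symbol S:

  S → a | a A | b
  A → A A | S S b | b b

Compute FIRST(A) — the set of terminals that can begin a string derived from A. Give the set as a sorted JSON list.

Compute FIRST by fixpoint:
pass 1:
  A via A→b b: +{b}
  S via S→a: +{a}
  S via S→b: +{b}
  FIRST(S)={a,b}  FIRST(A)={b}
pass 2:
  A via A→S S b: +{a}
  FIRST(S)={a,b}  FIRST(A)={a,b}
pass 3: — fixpoint
  FIRST(S)={a,b}  FIRST(A)={a,b}

FIRST(A) = ["a", "b"]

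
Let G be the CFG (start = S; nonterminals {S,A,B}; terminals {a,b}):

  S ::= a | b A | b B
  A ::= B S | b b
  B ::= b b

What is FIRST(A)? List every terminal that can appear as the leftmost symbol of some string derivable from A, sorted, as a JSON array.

FIRST iteration:
[1]
  A via A→b b: +{b}
  B via B→b b: +{b}
  S via S→a: +{a}
  S via S→b A: +{b}
  FIRST(S)={a,b}  FIRST(A)={b}  FIRST(B)={b}
[2] (no change)
  FIRST(S)={a,b}  FIRST(A)={b}  FIRST(B)={b}

FIRST(A) = ["b"]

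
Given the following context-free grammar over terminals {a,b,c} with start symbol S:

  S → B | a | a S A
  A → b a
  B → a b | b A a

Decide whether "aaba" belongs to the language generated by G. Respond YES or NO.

Convert to CNF:
  S -> T0 X4 | T1 T0 | T1 X3 | a
  A -> T0 T1
  B -> T0 X2 | T1 T0
  T0 -> b
  T1 -> a
  X2 -> A T1
  X3 -> S A
  X4 -> A T1

Fill CYK table bottom-up:
  T[0,0] 'a' = {S,T1}  orig:{S}
  T[1,1] 'a' = {S,T1}  orig:{S}
  T[2,2] 'b' = {T0}  orig:{}
  T[3,3] 'a' = {S,T1}  orig:{S}
  T[0,1] 'aa' = ∅
  T[1,2] 'ab' = {B,S}
  T[2,3] 'ba' = {A}
  T[0,2] 'aab' = ∅
  T[1,3] 'aba' = {X3}  orig:{}
  T[0,3] 'aaba' = {S}

S ∈ T[0,3] ⇒ YES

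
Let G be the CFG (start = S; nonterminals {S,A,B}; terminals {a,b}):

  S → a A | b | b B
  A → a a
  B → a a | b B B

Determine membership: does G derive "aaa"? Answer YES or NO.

Convert to CNF:
  S -> T0 A | T1 B | b
  A -> T0 T0
  B -> T0 T0 | T1 X2
  T0 -> a
  T1 -> b
  X2 -> B B

CYK table (by increasing span):
  T[0,0] 'a' = {T0}  orig:{}
  T[1,1] 'a' = {T0}  orig:{}
  T[2,2] 'a' = {T0}  orig:{}
  T[0,1] 'aa' = {A,B}
  T[1,2] 'aa' = {A,B}
  T[0,2] 'aaa' = {S}

S ∈ T[0,2] ⇒ YES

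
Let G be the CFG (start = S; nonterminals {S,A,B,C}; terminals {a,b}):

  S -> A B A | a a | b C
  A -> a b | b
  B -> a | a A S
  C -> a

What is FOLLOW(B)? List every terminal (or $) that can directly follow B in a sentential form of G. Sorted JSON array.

Compute FIRST by fixpoint:
pass 1:
  A via A→a b: +{a}
  A via A→b: +{b}
  B via B→a: +{a}
  C via C→a: +{a}
  S via S→A B A: +{a,b}
  FIRST[S]={a,b}  FIRST[A]={a,b}  FIRST[B]={a}  FIRST[C]={a}
pass 2: (no change)
  FIRST[S]={a,b}  FIRST[A]={a,b}  FIRST[B]={a}  FIRST[C]={a}

FOLLOW sets:
initialize: $ ∈ FOLLOW(S)
pass 1:
  B→a A S: FOLLOW(A) ⊇ FIRST(S) = {a,b}; new: +{a,b}
  S→A B A: FOLLOW(B) ⊇ FIRST(A) = {a,b}; new: +{a,b}
  S→A B A: FOLLOW(A) ⊇ FOLLOW(S) ⊇ {$}; new: +{$}
  S→b C: FOLLOW(C) ⊇ FOLLOW(S) ⊇ {$}; new: +{$}
  FOLLOW[S]={$}  FOLLOW[A]={$,a,b}  FOLLOW[B]={a,b}  FOLLOW[C]={$}
pass 2:
  B→a A S: FOLLOW(S) ⊇ FOLLOW(B) ⊇ {a,b}; new: +{a,b}
  S→b C: FOLLOW(C) ⊇ FOLLOW(S) ⊇ {$,a,b}; new: +{a,b}
  FOLLOW[S]={$,a,b}  FOLLOW[A]={$,a,b}  FOLLOW[B]={a,b}  FOLLOW[C]={$,a,b}
pass 3: (stable)
  FOLLOW[S]={$,a,b}  FOLLOW[A]={$,a,b}  FOLLOW[B]={a,b}  FOLLOW[C]={$,a,b}

FOLLOW(B) = ["a", "b"]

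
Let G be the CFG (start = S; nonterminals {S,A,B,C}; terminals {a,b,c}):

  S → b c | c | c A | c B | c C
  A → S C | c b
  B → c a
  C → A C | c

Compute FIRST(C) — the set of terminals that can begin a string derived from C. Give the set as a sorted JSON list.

FIRST iteration:
iter 1:
  A via A→c b: +{c}
  B via B→c a: +{c}
  C via C→A C: +{c}
  S via S→b c: +{b}
  S via S→c: +{c}
  S: {b,c}  A: {c}  B: {c}  C: {c}
iter 2:
  A via A→S C: +{b}
  C via C→A C: +{b}
  S: {b,c}  A: {b,c}  B: {c}  C: {b,c}
iter 3: (stable)
  S: {b,c}  A: {b,c}  B: {c}  C: {b,c}

FIRST(C) = ["b", "c"]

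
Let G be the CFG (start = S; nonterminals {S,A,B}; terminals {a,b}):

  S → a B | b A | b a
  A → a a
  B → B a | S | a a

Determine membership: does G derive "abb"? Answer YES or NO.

CNF form of G:
  S -> T0 B | T1 A | T1 T0
  A -> T0 T0
  B -> B T0 | T0 B | T0 T0 | T1 A | T1 T0
  T0 -> a
  T1 -> b

Fill CYK table bottom-up:
  [0..0]={T0}  "a"  orig:{}
  [1..1]={T1}  "b"  orig:{}
  [2..2]={T1}  "b"  orig:{}
  [0..1]=∅  "ab"
  [1..2]=∅  "bb"
  [0..2]=∅  "abb"

S ∉ T[0,2] ⇒ NO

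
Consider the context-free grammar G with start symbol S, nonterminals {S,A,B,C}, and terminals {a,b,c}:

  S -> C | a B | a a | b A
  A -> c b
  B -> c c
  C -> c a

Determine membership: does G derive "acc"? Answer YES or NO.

CNF form of G:
  S -> T0 T2 | T1 A | T2 B | T2 T2
  A -> T0 T1
  B -> T0 T0
  C -> T0 T2
  T0 -> c
  T1 -> b
  T2 -> a

Fill CYK table bottom-up:
  T[0,0] 'a' = {T2}  orig:{}
  T[1,1] 'c' = {T0}  orig:{}
  T[2,2] 'c' = {T0}  orig:{}
  T[0,1] 'ac' = ∅
  T[1,2] 'cc' = {B}
  T[0,2] 'acc' = {S}

S ∈ T[0,2] ⇒ YES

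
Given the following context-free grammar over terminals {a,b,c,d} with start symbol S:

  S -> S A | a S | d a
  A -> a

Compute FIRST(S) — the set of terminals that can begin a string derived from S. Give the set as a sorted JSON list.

FIRST sets, iterate to fixpoint:
iter 1:
  A via A→a: +{a}
  S via S→a S: +{a}
  S via S→d a: +{d}
  FIRST(S)={a,d}  FIRST(A)={a}
iter 2: done
  FIRST(S)={a,d}  FIRST(A)={a}

FIRST(S) = ["a", "d"]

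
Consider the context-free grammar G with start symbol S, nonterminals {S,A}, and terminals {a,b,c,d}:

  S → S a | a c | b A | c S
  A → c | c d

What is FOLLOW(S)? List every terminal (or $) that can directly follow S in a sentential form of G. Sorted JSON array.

Compute FIRST by fixpoint:
pass 1:
  A via A→c: +{c}
  S via S→a c: +{a}
  S via S→b A: +{b}
  S via S→c S: +{c}
  FIRST(S)={a,b,c}  FIRST(A)={c}
pass 2: (no change)
  FIRST(S)={a,b,c}  FIRST(A)={c}

FOLLOW sets:
seed FOLLOW(S) with $
iter 1:
  S→S a: FOLLOW(S) ⊇ FIRST(a) = {a}; new: +{a}
  S→b A: FOLLOW(A) ⊇ FOLLOW(S) ⊇ {$,a}; new: +{$,a}
  FOLLOW(S)={$,a}  FOLLOW(A)={$,a}
iter 2: (stable)
  FOLLOW(S)={$,a}  FOLLOW(A)={$,a}

FOLLOW(S) = ["$", "a"]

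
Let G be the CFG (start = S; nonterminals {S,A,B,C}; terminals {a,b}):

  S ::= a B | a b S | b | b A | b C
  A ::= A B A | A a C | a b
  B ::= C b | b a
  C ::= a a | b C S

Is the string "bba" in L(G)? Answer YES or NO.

Convert to CNF:
  S -> T0 B | T0 X5 | T1 A | T1 C | b
  A -> A X2 | A X3 | T0 T1
  B -> C T1 | T1 T0
  C -> T0 T0 | T1 X4
  T0 -> a
  T1 -> b
  X2 -> B A
  X3 -> T0 C
  X4 -> C S
  X5 -> T1 S

Fill CYK table bottom-up:
  cell(0,0) b: {S,T1}  orig:{S}
  cell(1,1) b: {S,T1}  orig:{S}
  cell(2,2) a: {T0}  orig:{}
  cell(0,1) bb: {X5}  orig:{}
  cell(1,2) ba: {B}
  cell(0,2) bba: ∅

S ∉ T[0,2] ⇒ NO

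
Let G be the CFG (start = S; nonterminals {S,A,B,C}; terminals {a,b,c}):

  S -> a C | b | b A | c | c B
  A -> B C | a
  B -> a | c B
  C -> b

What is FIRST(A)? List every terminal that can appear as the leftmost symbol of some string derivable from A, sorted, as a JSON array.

FIRST sets, iterate to fixpoint:
[1]
  A via A→a: +{a}
  B via B→a: +{a}
  B via B→c B: +{c}
  C via C→b: +{b}
  S via S→a C: +{a}
  S via S→b: +{b}
  S via S→c: +{c}
  FIRST[S]={a,b,c}  FIRST[A]={a}  FIRST[B]={a,c}  FIRST[C]={b}
[2]
  A via A→B C: +{c}
  FIRST[S]={a,b,c}  FIRST[A]={a,c}  FIRST[B]={a,c}  FIRST[C]={b}
[3] (no change)
  FIRST[S]={a,b,c}  FIRST[A]={a,c}  FIRST[B]={a,c}  FIRST[C]={b}

FIRST(A) = ["a", "c"]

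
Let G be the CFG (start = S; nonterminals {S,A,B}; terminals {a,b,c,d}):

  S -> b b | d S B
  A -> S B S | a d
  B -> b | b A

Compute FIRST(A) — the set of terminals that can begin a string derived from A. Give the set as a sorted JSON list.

FIRST iteration:
round 1:
  A via A→a d: +{a}
  B via B→b: +{b}
  S via S→b b: +{b}
  S via S→d S B: +{d}
  FIRST[S]={b,d}  FIRST[A]={a}  FIRST[B]={b}
round 2:
  A via A→S B S: +{b,d}
  FIRST[S]={b,d}  FIRST[A]={a,b,d}  FIRST[B]={b}
round 3: — fixpoint
  FIRST[S]={b,d}  FIRST[A]={a,b,d}  FIRST[B]={b}

FIRST(A) = ["a", "b", "d"]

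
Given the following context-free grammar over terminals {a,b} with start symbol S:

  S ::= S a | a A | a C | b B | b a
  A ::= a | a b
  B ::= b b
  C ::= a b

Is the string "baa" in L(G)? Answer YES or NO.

CNF form of G:
  S -> S T0 | T0 A | T0 C | T1 B | T1 T0
  A -> T0 T1 | a
  B -> T1 T1
  C -> T0 T1
  T0 -> a
  T1 -> b

CYK table (by increasing span):
  [0..0]={T1}  "b"  orig:{}
  [1..1]={A,T0}  "a"  orig:{A}
  [2..2]={A,T0}  "a"  orig:{A}
  [0..1]={S}  "ba"
  [1..2]={S}  "aa"
  [0..2]={S}  "baa"

S ∈ T[0,2] ⇒ YES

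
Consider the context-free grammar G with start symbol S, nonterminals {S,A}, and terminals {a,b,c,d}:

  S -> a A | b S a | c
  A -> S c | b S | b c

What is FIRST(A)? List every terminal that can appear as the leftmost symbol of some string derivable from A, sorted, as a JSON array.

Compute FIRST by fixpoint:
iter 1:
  A via A→b S: +{b}
  S via S→a A: +{a}
  S via S→b S a: +{b}
  S via S→c: +{c}
  FIRST[S]={a,b,c}  FIRST[A]={b}
iter 2:
  A via A→S c: +{a,c}
  FIRST[S]={a,b,c}  FIRST[A]={a,b,c}
iter 3: done
  FIRST[S]={a,b,c}  FIRST[A]={a,b,c}

FIRST(A) = ["a", "b", "c"]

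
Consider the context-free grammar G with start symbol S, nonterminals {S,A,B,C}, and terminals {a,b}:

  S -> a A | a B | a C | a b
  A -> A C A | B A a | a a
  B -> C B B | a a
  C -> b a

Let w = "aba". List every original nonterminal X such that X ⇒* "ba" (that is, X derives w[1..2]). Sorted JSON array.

CNF form of G:
  S -> T0 A | T0 B | T0 C | T0 T1
  A -> A X2 | B X3 | T0 T0
  B -> C X4 | T0 T0
  C -> T1 T0
  T0 -> a
  T1 -> b
  X2 -> C A
  X3 -> A T0
  X4 -> B B

CYK fill — only the sub-triangle for w[1..2]:
  [1..1]={T1}  "b"  orig:{}
  [2..2]={T0}  "a"  orig:{}
  [1..2]={C}  "ba"

Original NTs in T[1,2] deriving "ba": ["C"]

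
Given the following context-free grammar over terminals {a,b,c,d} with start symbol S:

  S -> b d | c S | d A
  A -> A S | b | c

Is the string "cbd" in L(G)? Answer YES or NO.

Convert to CNF:
  S -> T0 T1 | T1 A | T2 S
  A -> A S | b | c
  T0 -> b
  T1 -> d
  T2 -> c

Fill CYK table bottom-up:
  cell(0,0) c: {A,T2}  orig:{A}
  cell(1,1) b: {A,T0}  orig:{A}
  cell(2,2) d: {T1}  orig:{}
  cell(0,1) cb: ∅
  cell(1,2) bd: {S}
  cell(0,2) cbd: {A,S}

S ∈ T[0,2] ⇒ YES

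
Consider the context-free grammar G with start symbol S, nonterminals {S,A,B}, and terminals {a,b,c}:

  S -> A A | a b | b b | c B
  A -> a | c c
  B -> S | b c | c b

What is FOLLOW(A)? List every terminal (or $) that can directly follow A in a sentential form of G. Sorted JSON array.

Compute FIRST by fixpoint:
round 1:
  A via A→a: +{a}
  A via A→c c: +{c}
  B via B→b c: +{b}
  B via B→c b: +{c}
  S via S→A A: +{a,c}
  S via S→b b: +{b}
  FIRST(S)={a,b,c}  FIRST(A)={a,c}  FIRST(B)={b,c}
round 2:
  B via B→S: +{a}
  FIRST(S)={a,b,c}  FIRST(A)={a,c}  FIRST(B)={a,b,c}
round 3: — fixpoint
  FIRST(S)={a,b,c}  FIRST(A)={a,c}  FIRST(B)={a,b,c}

Compute FOLLOW by fixpoint:
FOLLOW(S) := {$}
iter 1:
  S→A A: FOLLOW(A) ⊇ FIRST(A) = {a,c}; new: +{a,c}
  S→A A: FOLLOW(A) ⊇ FOLLOW(S) ⊇ {$}; new: +{$}
  S→c B: FOLLOW(B) ⊇ FOLLOW(S) ⊇ {$}; new: +{$}
  S: {$}  A: {$,a,c}  B: {$}
iter 2: — fixpoint
  S: {$}  A: {$,a,c}  B: {$}

FOLLOW(A) = ["$", "a", "c"]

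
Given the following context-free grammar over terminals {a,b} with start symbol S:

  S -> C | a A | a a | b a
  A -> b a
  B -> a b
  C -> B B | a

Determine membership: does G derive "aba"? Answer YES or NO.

Convert to CNF:
  S -> B B | T0 T1 | T1 A | T1 T1 | a
  A -> T0 T1
  B -> T1 T0
  C -> B B | a
  T0 -> b
  T1 -> a

CYK table (by increasing span):
  cell(0,0) a: {C,S,T1}  orig:{C,S}
  cell(1,1) b: {T0}  orig:{}
  cell(2,2) a: {C,S,T1}  orig:{C,S}
  cell(0,1) ab: {B}
  cell(1,2) ba: {A,S}
  cell(0,2) aba: {S}

S ∈ T[0,2] ⇒ YES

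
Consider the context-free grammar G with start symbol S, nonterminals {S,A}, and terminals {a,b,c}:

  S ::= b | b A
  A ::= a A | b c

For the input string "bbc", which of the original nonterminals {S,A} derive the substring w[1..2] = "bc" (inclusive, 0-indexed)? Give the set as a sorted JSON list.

CNF form of G:
  S -> T1 A | b
  A -> T0 A | T1 T2
  T0 -> a
  T1 -> b
  T2 -> c

CYK fill, restricted to cells inside w[1..2]:
  cell(1,1) b: {S,T1}  orig:{S}
  cell(2,2) c: {T2}  orig:{}
  cell(1,2) bc: {A}

Original NTs in T[1,2] deriving "bc": ["A"]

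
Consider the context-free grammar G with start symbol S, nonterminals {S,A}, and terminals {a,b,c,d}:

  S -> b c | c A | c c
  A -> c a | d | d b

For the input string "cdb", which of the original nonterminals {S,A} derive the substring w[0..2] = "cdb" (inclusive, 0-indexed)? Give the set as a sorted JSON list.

Convert to CNF:
  S -> T0 A | T0 T0 | T3 T0
  A -> T0 T1 | T2 T3 | d
  T0 -> c
  T1 -> a
  T2 -> d
  T3 -> b

CYK table (by increasing span) — only the sub-triangle for w[0..2]:
  T[0,0] 'c' = {T0}  orig:{}
  T[1,1] 'd' = {A,T2}  orig:{A}
  T[2,2] 'b' = {T3}  orig:{}
  T[0,1] 'cd' = {S}
  T[1,2] 'db' = {A}
  T[0,2] 'cdb' = {S}

Original NTs in T[0,2] deriving "cdb": ["S"]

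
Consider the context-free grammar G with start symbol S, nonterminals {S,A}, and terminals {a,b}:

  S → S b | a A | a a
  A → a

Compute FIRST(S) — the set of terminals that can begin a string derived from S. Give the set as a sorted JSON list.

Compute FIRST by fixpoint:
pass 1:
  A via A→a: +{a}
  S via S→a A: +{a}
  FIRST[S]={a}  FIRST[A]={a}
pass 2: done
  FIRST[S]={a}  FIRST[A]={a}

FIRST(S) = ["a"]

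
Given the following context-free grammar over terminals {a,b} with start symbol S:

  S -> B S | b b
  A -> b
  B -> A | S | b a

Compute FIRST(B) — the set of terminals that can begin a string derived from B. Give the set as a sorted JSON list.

FIRST iteration:
[1]
  A via A→b: +{b}
  B via B→A: +{b}
  S via S→B S: +{b}
  S: {b}  A: {b}  B: {b}
[2] done
  S: {b}  A: {b}  B: {b}

FIRST(B) = ["b"]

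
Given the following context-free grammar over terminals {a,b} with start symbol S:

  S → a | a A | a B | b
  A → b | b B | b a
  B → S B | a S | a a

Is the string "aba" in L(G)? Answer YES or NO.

CNF form of G:
  S -> T1 A | T1 B | a | b
  A -> T0 B | T0 T1 | b
  B -> S B | T1 S | T1 T1
  T0 -> b
  T1 -> a

CYK fill:
  T[0,0] 'a' = {S,T1}  orig:{S}
  T[1,1] 'b' = {A,S,T0}  orig:{A,S}
  T[2,2] 'a' = {S,T1}  orig:{S}
  T[0,1] 'ab' = {B,S}
  T[1,2] 'ba' = {A}
  T[0,2] 'aba' = {S}

S ∈ T[0,2] ⇒ YES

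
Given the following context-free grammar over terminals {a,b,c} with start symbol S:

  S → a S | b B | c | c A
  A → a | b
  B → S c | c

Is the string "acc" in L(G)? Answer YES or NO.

CNF form of G:
  S -> T0 A | T1 S | T2 B | c
  A -> a | b
  B -> S T0 | c
  T0 -> c
  T1 -> a
  T2 -> b

Fill CYK table bottom-up:
  T[0,0] 'a' = {A,T1}  orig:{A}
  T[1,1] 'c' = {B,S,T0}  orig:{B,S}
  T[2,2] 'c' = {B,S,T0}  orig:{B,S}
  T[0,1] 'ac' = {S}
  T[1,2] 'cc' = {B}
  T[0,2] 'acc' = {B}

S ∉ T[0,2] ⇒ NO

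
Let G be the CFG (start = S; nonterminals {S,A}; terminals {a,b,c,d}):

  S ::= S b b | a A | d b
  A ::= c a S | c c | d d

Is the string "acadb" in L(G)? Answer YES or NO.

CNF form of G:
  S -> S X5 | T1 A | T2 T3
  A -> T0 T0 | T0 X4 | T2 T2
  T0 -> c
  T1 -> a
  T2 -> d
  T3 -> b
  X4 -> T1 S
  X5 -> T3 T3

Fill CYK table bottom-up:
  cell(0,0) a: {T1}  orig:{}
  cell(1,1) c: {T0}  orig:{}
  cell(2,2) a: {T1}  orig:{}
  cell(3,3) d: {T2}  orig:{}
  cell(4,4) b: {T3}  orig:{}
  cell(0,1) ac: ∅
  cell(1,2) ca: ∅
  cell(2,3) ad: ∅
  cell(3,4) db: {S}
  cell(0,2) aca: ∅
  cell(1,3) cad: ∅
  cell(2,4) adb: {X4}  orig:{}
  cell(0,3) acad: ∅
  cell(1,4) cadb: {A}
  cell(0,4) acadb: {S}

S ∈ T[0,4] ⇒ YES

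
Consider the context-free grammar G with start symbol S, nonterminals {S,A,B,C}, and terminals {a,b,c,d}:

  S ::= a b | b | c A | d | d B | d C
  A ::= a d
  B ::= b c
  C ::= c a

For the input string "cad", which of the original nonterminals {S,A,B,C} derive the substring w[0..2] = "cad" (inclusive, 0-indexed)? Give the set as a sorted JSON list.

CNF form of G:
  S -> T0 T2 | T1 B | T1 C | T3 A | b | d
  A -> T0 T1
  B -> T2 T3
  C -> T3 T0
  T0 -> a
  T1 -> d
  T2 -> b
  T3 -> c

Fill CYK table bottom-up (cells [i..j] with 0 ≤ i ≤ j ≤ 2 only):
  [0..0]={T3}  "c"  orig:{}
  [1..1]={T0}  "a"  orig:{}
  [2..2]={S,T1}  "d"  orig:{S}
  [0..1]={C}  "ca"
  [1..2]={A}  "ad"
  [0..2]={S}  "cad"

Original NTs in T[0,2] deriving "cad": ["S"]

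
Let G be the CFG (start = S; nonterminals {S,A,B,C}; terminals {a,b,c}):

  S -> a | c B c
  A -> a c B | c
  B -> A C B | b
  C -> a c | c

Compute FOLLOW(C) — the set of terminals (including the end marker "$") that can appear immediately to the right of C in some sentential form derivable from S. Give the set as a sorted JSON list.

FIRST sets, iterate to fixpoint:
pass 1:
  A via A→a c B: +{a}
  A via A→c: +{c}
  B via B→A C B: +{a,c}
  B via B→b: +{b}
  C via C→a c: +{a}
  C via C→c: +{c}
  S via S→a: +{a}
  S via S→c B c: +{c}
  FIRST(S)={a,c}  FIRST(A)={a,c}  FIRST(B)={a,b,c}  FIRST(C)={a,c}
pass 2: done
  FIRST(S)={a,c}  FIRST(A)={a,c}  FIRST(B)={a,b,c}  FIRST(C)={a,c}

Compute FOLLOW by fixpoint:
initialize: $ ∈ FOLLOW(S)
[1]
  B→A C B: FOLLOW(A) ⊇ FIRST(C) = {a,c}; new: +{a,c}
  B→A C B: FOLLOW(C) ⊇ FIRST(B) = {a,b,c}; new: +{a,b,c}
  S→c B c: FOLLOW(B) ⊇ FIRST(c) = {c}; new: +{c}
  FOLLOW(S)={$}  FOLLOW(A)={a,c}  FOLLOW(B)={c}  FOLLOW(C)={a,b,c}
[2]
  A→a c B: FOLLOW(B) ⊇ FOLLOW(A) ⊇ {a,c}; new: +{a}
  FOLLOW(S)={$}  FOLLOW(A)={a,c}  FOLLOW(B)={a,c}  FOLLOW(C)={a,b,c}
[3] (stable)
  FOLLOW(S)={$}  FOLLOW(A)={a,c}  FOLLOW(B)={a,c}  FOLLOW(C)={a,b,c}

FOLLOW(C) = ["a", "b", "c"]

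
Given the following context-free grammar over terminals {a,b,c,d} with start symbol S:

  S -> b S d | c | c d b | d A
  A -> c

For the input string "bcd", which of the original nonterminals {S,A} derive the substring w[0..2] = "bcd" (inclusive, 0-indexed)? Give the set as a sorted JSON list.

CNF form of G:
  S -> T0 X3 | T1 A | T2 X4 | c
  A -> c
  T0 -> b
  T1 -> d
  T2 -> c
  X3 -> S T1
  X4 -> T1 T0

CYK table (by increasing span), restricted to cells inside w[0..2]:
  T[0,0] 'b' = {T0}  orig:{}
  T[1,1] 'c' = {A,S,T2}  orig:{A,S}
  T[2,2] 'd' = {T1}  orig:{}
  T[0,1] 'bc' = ∅
  T[1,2] 'cd' = {X3}  orig:{}
  T[0,2] 'bcd' = {S}

Original NTs in T[0,2] deriving "bcd": ["S"]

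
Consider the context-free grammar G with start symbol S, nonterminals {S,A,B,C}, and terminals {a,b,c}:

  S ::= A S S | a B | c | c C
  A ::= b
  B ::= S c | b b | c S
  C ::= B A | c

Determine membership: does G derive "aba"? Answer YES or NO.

Convert to CNF:
  S -> A X3 | T0 C | T2 B | c
  A -> b
  B -> S T0 | T0 S | T1 T1
  C -> B A | c
  T0 -> c
  T1 -> b
  T2 -> a
  X3 -> S S

CYK fill:
  [0..0]={T2}  "a"  orig:{}
  [1..1]={A,T1}  "b"  orig:{A}
  [2..2]={T2}  "a"  orig:{}
  [0..1]=∅  "ab"
  [1..2]=∅  "ba"
  [0..2]=∅  "aba"

S ∉ T[0,2] ⇒ NO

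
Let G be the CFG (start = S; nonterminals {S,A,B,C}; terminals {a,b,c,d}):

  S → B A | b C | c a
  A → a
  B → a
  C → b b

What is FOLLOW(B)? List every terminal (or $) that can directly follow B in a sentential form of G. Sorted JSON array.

Compute FIRST by fixpoint:
[1]
  A via A→a: +{a}
  B via B→a: +{a}
  C via C→b b: +{b}
  S via S→B A: +{a}
  S via S→b C: +{b}
  S via S→c a: +{c}
  S: {a,b,c}  A: {a}  B: {a}  C: {b}
[2] (stable)
  S: {a,b,c}  A: {a}  B: {a}  C: {b}

FOLLOW sets:
initialize: $ ∈ FOLLOW(S)
[1]
  S→B A: FOLLOW(B) ⊇ FIRST(A) = {a}; new: +{a}
  S→B A: FOLLOW(A) ⊇ FOLLOW(S) ⊇ {$}; new: +{$}
  S→b C: FOLLOW(C) ⊇ FOLLOW(S) ⊇ {$}; new: +{$}
  FOLLOW(S)={$}  FOLLOW(A)={$}  FOLLOW(B)={a}  FOLLOW(C)={$}
[2] done
  FOLLOW(S)={$}  FOLLOW(A)={$}  FOLLOW(B)={a}  FOLLOW(C)={$}

FOLLOW(B) = ["a"]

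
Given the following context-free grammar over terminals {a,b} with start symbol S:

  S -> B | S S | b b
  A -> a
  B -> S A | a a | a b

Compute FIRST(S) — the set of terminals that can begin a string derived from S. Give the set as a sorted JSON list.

FIRST sets, iterate to fixpoint:
pass 1:
  A via A→a: +{a}
  B via B→a a: +{a}
  S via S→B: +{a}
  S via S→b b: +{b}
  FIRST(S)={a,b}  FIRST(A)={a}  FIRST(B)={a}
pass 2:
  B via B→S A: +{b}
  FIRST(S)={a,b}  FIRST(A)={a}  FIRST(B)={a,b}
pass 3: done
  FIRST(S)={a,b}  FIRST(A)={a}  FIRST(B)={a,b}

FIRST(S) = ["a", "b"]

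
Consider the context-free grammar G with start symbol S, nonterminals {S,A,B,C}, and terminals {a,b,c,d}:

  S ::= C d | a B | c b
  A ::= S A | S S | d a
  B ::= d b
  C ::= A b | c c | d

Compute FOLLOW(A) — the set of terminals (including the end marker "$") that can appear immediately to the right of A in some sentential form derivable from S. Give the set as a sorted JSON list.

Compute FIRST by fixpoint:
round 1:
  A via A→d a: +{d}
  B via B→d b: +{d}
  C via C→A b: +{d}
  C via C→c c: +{c}
  S via S→C d: +{c,d}
  S via S→a B: +{a}
  FIRST[S]={a,c,d}  FIRST[A]={d}  FIRST[B]={d}  FIRST[C]={c,d}
round 2:
  A via A→S A: +{a,c}
  C via C→A b: +{a}
  FIRST[S]={a,c,d}  FIRST[A]={a,c,d}  FIRST[B]={d}  FIRST[C]={a,c,d}
round 3: (no change)
  FIRST[S]={a,c,d}  FIRST[A]={a,c,d}  FIRST[B]={d}  FIRST[C]={a,c,d}

FOLLOW iteration:
seed FOLLOW(S) with $
round 1:
  A→S A: FOLLOW(S) ⊇ FIRST(A) = {a,c,d}; new: +{a,c,d}
  C→A b: FOLLOW(A) ⊇ FIRST(b) = {b}; new: +{b}
  S→C d: FOLLOW(C) ⊇ FIRST(d) = {d}; new: +{d}
  S→a B: FOLLOW(B) ⊇ FOLLOW(S) ⊇ {$,a,c,d}; new: +{$,a,c,d}
  S: {$,a,c,d}  A: {b}  B: {$,a,c,d}  C: {d}
round 2:
  A→S S: FOLLOW(S) ⊇ FOLLOW(A) ⊇ {b}; new: +{b}
  S→a B: FOLLOW(B) ⊇ FOLLOW(S) ⊇ {$,a,b,c,d}; new: +{b}
  S: {$,a,b,c,d}  A: {b}  B: {$,a,b,c,d}  C: {d}
round 3: done
  S: {$,a,b,c,d}  A: {b}  B: {$,a,b,c,d}  C: {d}

FOLLOW(A) = ["b"]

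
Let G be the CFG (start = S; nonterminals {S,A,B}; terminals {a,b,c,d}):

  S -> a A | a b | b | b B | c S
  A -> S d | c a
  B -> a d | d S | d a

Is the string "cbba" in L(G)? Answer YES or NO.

CNF form of G:
  S -> T1 S | T2 A | T2 T3 | T3 B | b
  A -> S T0 | T1 T2
  B -> T0 S | T0 T2 | T2 T0
  T0 -> d
  T1 -> c
  T2 -> a
  T3 -> b

CYK fill:
  T[0,0] 'c' = {T1}  orig:{}
  T[1,1] 'b' = {S,T3}  orig:{S}
  T[2,2] 'b' = {S,T3}  orig:{S}
  T[3,3] 'a' = {T2}  orig:{}
  T[0,1] 'cb' = {S}
  T[1,2] 'bb' = ∅
  T[2,3] 'ba' = ∅
  T[0,2] 'cbb' = ∅
  T[1,3] 'bba' = ∅
  T[0,3] 'cbba' = ∅

S ∉ T[0,3] ⇒ NO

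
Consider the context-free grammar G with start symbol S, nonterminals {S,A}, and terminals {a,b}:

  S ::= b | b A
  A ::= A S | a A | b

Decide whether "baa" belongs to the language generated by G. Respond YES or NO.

Convert to CNF:
  S -> T1 A | b
  A -> A S | T0 A | b
  T0 -> a
  T1 -> b

CYK fill:
  [0..0]={A,S,T1}  "b"  orig:{A,S}
  [1..1]={T0}  "a"  orig:{}
  [2..2]={T0}  "a"  orig:{}
  [0..1]=∅  "ba"
  [1..2]=∅  "aa"
  [0..2]=∅  "baa"

S ∉ T[0,2] ⇒ NO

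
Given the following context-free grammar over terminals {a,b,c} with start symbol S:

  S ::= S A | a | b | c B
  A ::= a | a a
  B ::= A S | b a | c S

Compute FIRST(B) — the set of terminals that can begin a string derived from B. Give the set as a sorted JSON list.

FIRST iteration:
pass 1:
  A via A→a: +{a}
  B via B→A S: +{a}
  B via B→b a: +{b}
  B via B→c S: +{c}
  S via S→a: +{a}
  S via S→b: +{b}
  S via S→c B: +{c}
  FIRST[S]={a,b,c}  FIRST[A]={a}  FIRST[B]={a,b,c}
pass 2: (stable)
  FIRST[S]={a,b,c}  FIRST[A]={a}  FIRST[B]={a,b,c}

FIRST(B) = ["a", "b", "c"]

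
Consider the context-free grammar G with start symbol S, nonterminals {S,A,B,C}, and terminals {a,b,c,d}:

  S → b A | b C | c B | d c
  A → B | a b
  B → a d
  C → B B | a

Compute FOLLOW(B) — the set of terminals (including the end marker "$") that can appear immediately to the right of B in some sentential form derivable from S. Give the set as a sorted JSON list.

FIRST sets, iterate to fixpoint:
round 1:
  A via A→a b: +{a}
  B via B→a d: +{a}
  C via C→B B: +{a}
  S via S→b A: +{b}
  S via S→c B: +{c}
  S via S→d c: +{d}
  FIRST[S]={b,c,d}  FIRST[A]={a}  FIRST[B]={a}  FIRST[C]={a}
round 2: (stable)
  FIRST[S]={b,c,d}  FIRST[A]={a}  FIRST[B]={a}  FIRST[C]={a}

FOLLOW iteration:
initialize: $ ∈ FOLLOW(S)
iter 1:
  C→B B: FOLLOW(B) ⊇ FIRST(B) = {a}; new: +{a}
  S→b A: FOLLOW(A) ⊇ FOLLOW(S) ⊇ {$}; new: +{$}
  S→b C: FOLLOW(C) ⊇ FOLLOW(S) ⊇ {$}; new: +{$}
  S→c B: FOLLOW(B) ⊇ FOLLOW(S) ⊇ {$}; new: +{$}
  FOLLOW(S)={$}  FOLLOW(A)={$}  FOLLOW(B)={$,a}  FOLLOW(C)={$}
iter 2: done
  FOLLOW(S)={$}  FOLLOW(A)={$}  FOLLOW(B)={$,a}  FOLLOW(C)={$}

FOLLOW(B) = ["$", "a"]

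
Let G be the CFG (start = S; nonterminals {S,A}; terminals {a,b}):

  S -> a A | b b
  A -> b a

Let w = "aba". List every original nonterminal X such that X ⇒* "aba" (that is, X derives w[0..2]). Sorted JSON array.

CNF form of G:
  S -> T0 T0 | T1 A
  A -> T0 T1
  T0 -> b
  T1 -> a

CYK table (by increasing span) (cells [i..j] with 0 ≤ i ≤ j ≤ 2 only):
  T[0,0] 'a' = {T1}  orig:{}
  T[1,1] 'b' = {T0}  orig:{}
  T[2,2] 'a' = {T1}  orig:{}
  T[0,1] 'ab' = ∅
  T[1,2] 'ba' = {A}
  T[0,2] 'aba' = {S}

Original NTs in T[0,2] deriving "aba": ["S"]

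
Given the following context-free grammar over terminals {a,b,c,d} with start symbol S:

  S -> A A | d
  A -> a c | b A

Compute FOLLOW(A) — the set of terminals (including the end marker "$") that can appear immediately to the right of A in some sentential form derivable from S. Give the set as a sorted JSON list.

FIRST iteration:
[1]
  A via A→a c: +{a}
  A via A→b A: +{b}
  S via S→A A: +{a,b}
  S via S→d: +{d}
  FIRST[S]={a,b,d}  FIRST[A]={a,b}
[2] done
  FIRST[S]={a,b,d}  FIRST[A]={a,b}

FOLLOW sets:
seed FOLLOW(S) with $
[1]
  S→A A: FOLLOW(A) ⊇ FIRST(A) = {a,b}; new: +{a,b}
  S→A A: FOLLOW(A) ⊇ FOLLOW(S) ⊇ {$}; new: +{$}
  FOLLOW[S]={$}  FOLLOW[A]={$,a,b}
[2] (stable)
  FOLLOW[S]={$}  FOLLOW[A]={$,a,b}

FOLLOW(A) = ["$", "a", "b"]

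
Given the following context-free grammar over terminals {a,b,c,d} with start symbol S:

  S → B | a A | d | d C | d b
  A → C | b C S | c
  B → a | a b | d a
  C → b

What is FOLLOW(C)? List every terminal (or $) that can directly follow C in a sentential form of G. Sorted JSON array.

Compute FIRST by fixpoint:
[1]
  A via A→b C S: +{b}
  A via A→c: +{c}
  B via B→a: +{a}
  B via B→d a: +{d}
  C via C→b: +{b}
  S via S→B: +{a,d}
  FIRST[S]={a,d}  FIRST[A]={b,c}  FIRST[B]={a,d}  FIRST[C]={b}
[2] (no change)
  FIRST[S]={a,d}  FIRST[A]={b,c}  FIRST[B]={a,d}  FIRST[C]={b}

FOLLOW sets:
FOLLOW(S) := {$}
iter 1:
  A→b C S: FOLLOW(C) ⊇ FIRST(S) = {a,d}; new: +{a,d}
  S→B: FOLLOW(B) ⊇ FOLLOW(S) ⊇ {$}; new: +{$}
  S→a A: FOLLOW(A) ⊇ FOLLOW(S) ⊇ {$}; new: +{$}
  S→d C: FOLLOW(C) ⊇ FOLLOW(S) ⊇ {$}; new: +{$}
  FOLLOW[S]={$}  FOLLOW[A]={$}  FOLLOW[B]={$}  FOLLOW[C]={$,a,d}
iter 2: — fixpoint
  FOLLOW[S]={$}  FOLLOW[A]={$}  FOLLOW[B]={$}  FOLLOW[C]={$,a,d}

FOLLOW(C) = ["$", "a", "d"]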